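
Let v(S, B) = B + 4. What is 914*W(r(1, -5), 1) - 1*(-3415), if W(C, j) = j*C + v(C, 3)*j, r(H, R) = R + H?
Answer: 6157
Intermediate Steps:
r(H, R) = H + R
v(S, B) = 4 + B
W(C, j) = 7*j + C*j (W(C, j) = j*C + (4 + 3)*j = C*j + 7*j = 7*j + C*j)
914*W(r(1, -5), 1) - 1*(-3415) = 914*(1*(7 + (1 - 5))) - 1*(-3415) = 914*(1*(7 - 4)) + 3415 = 914*(1*3) + 3415 = 914*3 + 3415 = 2742 + 3415 = 6157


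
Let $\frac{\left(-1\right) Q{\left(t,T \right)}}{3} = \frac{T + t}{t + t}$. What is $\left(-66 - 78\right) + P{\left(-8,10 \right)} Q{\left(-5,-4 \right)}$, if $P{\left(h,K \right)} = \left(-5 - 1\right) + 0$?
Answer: $- \frac{639}{5} \approx -127.8$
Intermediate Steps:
$Q{\left(t,T \right)} = - \frac{3 \left(T + t\right)}{2 t}$ ($Q{\left(t,T \right)} = - 3 \frac{T + t}{t + t} = - 3 \frac{T + t}{2 t} = - \frac{3 \left(T + t\right)}{2 t}$)
$P{\left(h,K \right)} = -6$ ($P{\left(h,K \right)} = -6 + 0 = -6$)
$\left(-66 - 78\right) + P{\left(-8,10 \right)} Q{\left(-5,-4 \right)} = \left(-66 - 78\right) - 6 \frac{3 \left(\left(-1\right) \left(-4\right) - -5\right)}{2 \left(-5\right)} = -144 - 6 \cdot \frac{3}{2} \left(- \frac{1}{5}\right) \left(4 + 5\right) = -144 - 6 \cdot \frac{3}{2} \left(- \frac{1}{5}\right) 9 = -144 - - \frac{81}{5} = -144 + \frac{81}{5} = - \frac{639}{5}$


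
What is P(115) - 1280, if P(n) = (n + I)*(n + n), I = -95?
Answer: 3320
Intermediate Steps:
P(n) = 2*n*(-95 + n) (P(n) = (n - 95)*(n + n) = (-95 + n)*(2*n) = 2*n*(-95 + n))
P(115) - 1280 = 2*115*(-95 + 115) - 1280 = 2*115*20 - 1280 = 4600 - 1280 = 3320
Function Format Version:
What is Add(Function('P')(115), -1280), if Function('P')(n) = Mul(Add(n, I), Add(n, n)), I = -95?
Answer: 3320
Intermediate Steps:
Function('P')(n) = Mul(2, n, Add(-95, n)) (Function('P')(n) = Mul(Add(n, -95), Add(n, n)) = Mul(Add(-95, n), Mul(2, n)) = Mul(2, n, Add(-95, n)))
Add(Function('P')(115), -1280) = Add(Mul(2, 115, Add(-95, 115)), -1280) = Add(Mul(2, 115, 20), -1280) = Add(4600, -1280) = 3320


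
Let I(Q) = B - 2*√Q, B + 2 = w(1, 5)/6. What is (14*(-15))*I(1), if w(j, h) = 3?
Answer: 735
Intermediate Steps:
B = -3/2 (B = -2 + 3/6 = -2 + 3*(⅙) = -2 + ½ = -3/2 ≈ -1.5000)
I(Q) = -3/2 - 2*√Q
(14*(-15))*I(1) = (14*(-15))*(-3/2 - 2*√1) = -210*(-3/2 - 2*1) = -210*(-3/2 - 2) = -210*(-7/2) = 735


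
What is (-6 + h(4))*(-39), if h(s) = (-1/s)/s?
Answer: 3783/16 ≈ 236.44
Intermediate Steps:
h(s) = -1/s²
(-6 + h(4))*(-39) = (-6 - 1/4²)*(-39) = (-6 - 1*1/16)*(-39) = (-6 - 1/16)*(-39) = -97/16*(-39) = 3783/16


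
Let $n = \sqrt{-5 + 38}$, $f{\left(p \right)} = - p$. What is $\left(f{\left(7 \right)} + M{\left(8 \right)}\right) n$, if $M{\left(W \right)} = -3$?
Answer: $- 10 \sqrt{33} \approx -57.446$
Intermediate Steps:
$n = \sqrt{33} \approx 5.7446$
$\left(f{\left(7 \right)} + M{\left(8 \right)}\right) n = \left(\left(-1\right) 7 - 3\right) \sqrt{33} = \left(-7 - 3\right) \sqrt{33} = - 10 \sqrt{33}$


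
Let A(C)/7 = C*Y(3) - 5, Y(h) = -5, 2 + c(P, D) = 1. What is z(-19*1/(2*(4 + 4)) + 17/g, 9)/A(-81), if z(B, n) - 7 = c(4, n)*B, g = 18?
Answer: 149/57600 ≈ 0.0025868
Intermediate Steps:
c(P, D) = -1 (c(P, D) = -2 + 1 = -1)
z(B, n) = 7 - B
A(C) = -35 - 35*C (A(C) = 7*(C*(-5) - 5) = 7*(-5*C - 5) = 7*(-5 - 5*C) = -35 - 35*C)
z(-19*1/(2*(4 + 4)) + 17/g, 9)/A(-81) = (7 - (-19*1/(2*(4 + 4)) + 17/18))/(-35 - 35*(-81)) = (7 - (-19/(8*2) + 17*(1/18)))/(-35 + 2835) = (7 - (-19/16 + 17/18))/2800 = (7 - (-19*1/16 + 17/18))*(1/2800) = (7 - (-19/16 + 17/18))*(1/2800) = (7 - 1*(-35/144))*(1/2800) = (7 + 35/144)*(1/2800) = (1043/144)*(1/2800) = 149/57600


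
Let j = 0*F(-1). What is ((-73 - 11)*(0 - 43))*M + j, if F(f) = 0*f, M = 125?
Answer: 451500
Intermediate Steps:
F(f) = 0
j = 0 (j = 0*0 = 0)
((-73 - 11)*(0 - 43))*M + j = ((-73 - 11)*(0 - 43))*125 + 0 = -84*(-43)*125 + 0 = 3612*125 + 0 = 451500 + 0 = 451500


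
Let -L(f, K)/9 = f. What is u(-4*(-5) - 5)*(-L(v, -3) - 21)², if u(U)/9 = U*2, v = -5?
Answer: 1176120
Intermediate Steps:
L(f, K) = -9*f
u(U) = 18*U (u(U) = 9*(U*2) = 9*(2*U) = 18*U)
u(-4*(-5) - 5)*(-L(v, -3) - 21)² = (18*(-4*(-5) - 5))*(-(-9)*(-5) - 21)² = (18*(20 - 5))*(-1*45 - 21)² = (18*15)*(-45 - 21)² = 270*(-66)² = 270*4356 = 1176120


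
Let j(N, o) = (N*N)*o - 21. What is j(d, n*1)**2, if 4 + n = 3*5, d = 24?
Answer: 39879225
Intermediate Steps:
n = 11 (n = -4 + 3*5 = -4 + 15 = 11)
j(N, o) = -21 + o*N**2 (j(N, o) = N**2*o - 21 = o*N**2 - 21 = -21 + o*N**2)
j(d, n*1)**2 = (-21 + (11*1)*24**2)**2 = (-21 + 11*576)**2 = (-21 + 6336)**2 = 6315**2 = 39879225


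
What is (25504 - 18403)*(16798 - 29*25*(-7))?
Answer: 155320173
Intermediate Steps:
(25504 - 18403)*(16798 - 29*25*(-7)) = 7101*(16798 - 725*(-7)) = 7101*(16798 + 5075) = 7101*21873 = 155320173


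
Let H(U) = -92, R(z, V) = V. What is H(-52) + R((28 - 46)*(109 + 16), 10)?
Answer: -82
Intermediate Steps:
H(-52) + R((28 - 46)*(109 + 16), 10) = -92 + 10 = -82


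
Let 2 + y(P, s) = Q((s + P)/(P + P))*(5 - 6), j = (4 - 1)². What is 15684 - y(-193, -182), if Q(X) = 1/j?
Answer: 141175/9 ≈ 15686.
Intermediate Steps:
j = 9 (j = 3² = 9)
Q(X) = ⅑ (Q(X) = 1/9 = ⅑)
y(P, s) = -19/9 (y(P, s) = -2 + (5 - 6)/9 = -2 + (⅑)*(-1) = -2 - ⅑ = -19/9)
15684 - y(-193, -182) = 15684 - 1*(-19/9) = 15684 + 19/9 = 141175/9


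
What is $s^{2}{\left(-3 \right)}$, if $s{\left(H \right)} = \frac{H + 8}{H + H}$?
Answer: $\frac{25}{36} \approx 0.69444$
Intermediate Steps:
$s{\left(H \right)} = \frac{8 + H}{2 H}$
$s^{2}{\left(-3 \right)} = \left(\frac{8 - 3}{2 \left(-3\right)}\right)^{2} = \left(\frac{1}{2} \left(- \frac{1}{3}\right) 5\right)^{2} = \left(- \frac{5}{6}\right)^{2} = \frac{25}{36}$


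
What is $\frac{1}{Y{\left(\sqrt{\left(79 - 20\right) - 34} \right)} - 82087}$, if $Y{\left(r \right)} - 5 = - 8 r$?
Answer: $- \frac{1}{82122} \approx -1.2177 \cdot 10^{-5}$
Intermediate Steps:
$Y{\left(r \right)} = 5 - 8 r$
$\frac{1}{Y{\left(\sqrt{\left(79 - 20\right) - 34} \right)} - 82087} = \frac{1}{\left(5 - 8 \sqrt{\left(79 - 20\right) - 34}\right) - 82087} = \frac{1}{\left(5 - 8 \sqrt{59 - 34}\right) - 82087} = \frac{1}{\left(5 - 8 \sqrt{25}\right) - 82087} = \frac{1}{\left(5 - 40\right) - 82087} = \frac{1}{-35 - 82087} = \frac{1}{-82122} = - \frac{1}{82122}$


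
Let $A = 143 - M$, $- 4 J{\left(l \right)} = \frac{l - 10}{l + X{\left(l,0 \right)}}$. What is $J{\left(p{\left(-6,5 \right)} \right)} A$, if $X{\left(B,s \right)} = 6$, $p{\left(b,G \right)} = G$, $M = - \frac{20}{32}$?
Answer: $\frac{5745}{352} \approx 16.321$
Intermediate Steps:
$M = - \frac{5}{8}$ ($M = \left(-20\right) \frac{1}{32} = - \frac{5}{8} \approx -0.625$)
$J{\left(l \right)} = - \frac{-10 + l}{4 \left(6 + l\right)}$ ($J{\left(l \right)} = - \frac{\left(l - 10\right) \frac{1}{l + 6}}{4} = - \frac{\left(-10 + l\right) \frac{1}{6 + l}}{4} = - \frac{\frac{1}{6 + l} \left(-10 + l\right)}{4} = - \frac{-10 + l}{4 \left(6 + l\right)}$)
$A = \frac{1149}{8}$ ($A = 143 - - \frac{5}{8} = 143 + \frac{5}{8} = \frac{1149}{8} \approx 143.63$)
$J{\left(p{\left(-6,5 \right)} \right)} A = \frac{10 - 5}{4 \left(6 + 5\right)} \frac{1149}{8} = \frac{10 - 5}{4 \cdot 11} \cdot \frac{1149}{8} = \frac{1}{4} \cdot \frac{1}{11} \cdot 5 \cdot \frac{1149}{8} = \frac{5}{44} \cdot \frac{1149}{8} = \frac{5745}{352}$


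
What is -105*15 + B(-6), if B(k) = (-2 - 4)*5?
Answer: -1605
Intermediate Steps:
B(k) = -30 (B(k) = -6*5 = -30)
-105*15 + B(-6) = -105*15 - 30 = -1575 - 30 = -1605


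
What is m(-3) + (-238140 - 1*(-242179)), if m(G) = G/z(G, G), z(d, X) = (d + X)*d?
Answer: 24233/6 ≈ 4038.8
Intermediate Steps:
z(d, X) = d*(X + d) (z(d, X) = (X + d)*d = d*(X + d))
m(G) = 1/(2*G) (m(G) = G/((G*(G + G))) = G/((G*(2*G))) = G/((2*G**2)) = G*(1/(2*G**2)) = 1/(2*G))
m(-3) + (-238140 - 1*(-242179)) = (1/2)/(-3) + (-238140 - 1*(-242179)) = (1/2)*(-1/3) + (-238140 + 242179) = -1/6 + 4039 = 24233/6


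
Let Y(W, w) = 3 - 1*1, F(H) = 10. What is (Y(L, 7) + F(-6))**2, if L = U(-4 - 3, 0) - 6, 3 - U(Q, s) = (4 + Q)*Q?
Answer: 144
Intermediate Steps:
U(Q, s) = 3 - Q*(4 + Q) (U(Q, s) = 3 - (4 + Q)*Q = 3 - Q*(4 + Q))
L = -24 (L = (3 - (-4 - 3)**2 - 4*(-4 - 3)) - 6 = (3 - 1*(-7)**2 - 4*(-7)) - 6 = (3 - 1*49 + 28) - 6 = (3 - 49 + 28) - 6 = -18 - 6 = -24)
Y(W, w) = 2 (Y(W, w) = 3 - 1 = 2)
(Y(L, 7) + F(-6))**2 = (2 + 10)**2 = 12**2 = 144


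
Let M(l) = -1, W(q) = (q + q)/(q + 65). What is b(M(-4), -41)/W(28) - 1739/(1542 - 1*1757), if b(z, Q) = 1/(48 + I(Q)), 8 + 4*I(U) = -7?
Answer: 1443079/177590 ≈ 8.1259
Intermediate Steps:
W(q) = 2*q/(65 + q) (W(q) = (2*q)/(65 + q) = 2*q/(65 + q))
I(U) = -15/4 (I(U) = -2 + (1/4)*(-7) = -2 - 7/4 = -15/4)
b(z, Q) = 4/177 (b(z, Q) = 1/(48 - 15/4) = 1/(177/4) = 4/177)
b(M(-4), -41)/W(28) - 1739/(1542 - 1*1757) = 4/(177*((2*28/(65 + 28)))) - 1739/(1542 - 1*1757) = 4/(177*((2*28/93))) - 1739/(1542 - 1757) = 4/(177*((2*28*(1/93)))) - 1739/(-215) = 4/(177*(56/93)) - 1739*(-1/215) = (4/177)*(93/56) + 1739/215 = 31/826 + 1739/215 = 1443079/177590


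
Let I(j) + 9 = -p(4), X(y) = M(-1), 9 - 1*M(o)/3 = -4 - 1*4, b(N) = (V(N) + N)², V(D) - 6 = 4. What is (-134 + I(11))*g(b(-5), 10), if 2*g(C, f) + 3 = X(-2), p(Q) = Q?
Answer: -3528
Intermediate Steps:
V(D) = 10 (V(D) = 6 + 4 = 10)
b(N) = (10 + N)²
M(o) = 51 (M(o) = 27 - 3*(-4 - 1*4) = 27 - 3*(-4 - 4) = 27 - 3*(-8) = 27 + 24 = 51)
X(y) = 51
g(C, f) = 24 (g(C, f) = -3/2 + (½)*51 = -3/2 + 51/2 = 24)
I(j) = -13 (I(j) = -9 - 1*4 = -9 - 4 = -13)
(-134 + I(11))*g(b(-5), 10) = (-134 - 13)*24 = -147*24 = -3528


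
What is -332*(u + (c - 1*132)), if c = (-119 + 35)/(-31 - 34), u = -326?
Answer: 9855752/65 ≈ 1.5163e+5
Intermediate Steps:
c = 84/65 (c = -84/(-65) = -84*(-1/65) = 84/65 ≈ 1.2923)
-332*(u + (c - 1*132)) = -332*(-326 + (84/65 - 1*132)) = -332*(-326 + (84/65 - 132)) = -332*(-326 - 8496/65) = -332*(-29686/65) = 9855752/65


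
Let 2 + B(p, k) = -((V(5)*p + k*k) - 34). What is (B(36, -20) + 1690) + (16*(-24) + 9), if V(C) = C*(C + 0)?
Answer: 47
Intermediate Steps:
V(C) = C² (V(C) = C*C = C²)
B(p, k) = 32 - k² - 25*p (B(p, k) = -2 - ((5²*p + k*k) - 34) = -2 - ((25*p + k²) - 34) = -2 - ((k² + 25*p) - 34) = -2 - (-34 + k² + 25*p) = -2 + (34 - k² - 25*p) = 32 - k² - 25*p)
(B(36, -20) + 1690) + (16*(-24) + 9) = ((32 - 1*(-20)² - 25*36) + 1690) + (16*(-24) + 9) = ((32 - 1*400 - 900) + 1690) + (-384 + 9) = ((32 - 400 - 900) + 1690) - 375 = (-1268 + 1690) - 375 = 422 - 375 = 47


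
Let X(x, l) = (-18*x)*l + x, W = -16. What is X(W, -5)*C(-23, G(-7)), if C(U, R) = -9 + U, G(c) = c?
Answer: 46592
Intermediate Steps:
X(x, l) = x - 18*l*x (X(x, l) = -18*l*x + x = x - 18*l*x)
X(W, -5)*C(-23, G(-7)) = (-16*(1 - 18*(-5)))*(-9 - 23) = -16*(1 + 90)*(-32) = -16*91*(-32) = -1456*(-32) = 46592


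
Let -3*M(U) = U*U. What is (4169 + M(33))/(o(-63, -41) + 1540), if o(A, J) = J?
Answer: 3806/1499 ≈ 2.5390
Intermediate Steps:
M(U) = -U²/3 (M(U) = -U*U/3 = -U²/3)
(4169 + M(33))/(o(-63, -41) + 1540) = (4169 - ⅓*33²)/(-41 + 1540) = (4169 - ⅓*1089)/1499 = (4169 - 363)*(1/1499) = 3806*(1/1499) = 3806/1499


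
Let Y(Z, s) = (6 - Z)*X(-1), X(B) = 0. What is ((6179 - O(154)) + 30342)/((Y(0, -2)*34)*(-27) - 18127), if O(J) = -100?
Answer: -36621/18127 ≈ -2.0202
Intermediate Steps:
Y(Z, s) = 0 (Y(Z, s) = (6 - Z)*0 = 0)
((6179 - O(154)) + 30342)/((Y(0, -2)*34)*(-27) - 18127) = ((6179 - 1*(-100)) + 30342)/((0*34)*(-27) - 18127) = ((6179 + 100) + 30342)/(0*(-27) - 18127) = (6279 + 30342)/(0 - 18127) = 36621/(-18127) = 36621*(-1/18127) = -36621/18127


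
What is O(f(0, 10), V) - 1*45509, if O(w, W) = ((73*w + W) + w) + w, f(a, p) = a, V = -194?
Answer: -45703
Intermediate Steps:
O(w, W) = W + 75*w (O(w, W) = ((W + 73*w) + w) + w = (W + 74*w) + w = W + 75*w)
O(f(0, 10), V) - 1*45509 = (-194 + 75*0) - 1*45509 = (-194 + 0) - 45509 = -194 - 45509 = -45703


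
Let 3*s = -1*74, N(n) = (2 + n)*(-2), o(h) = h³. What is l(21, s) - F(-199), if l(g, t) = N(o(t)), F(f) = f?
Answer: 815713/27 ≈ 30212.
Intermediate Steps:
N(n) = -4 - 2*n
s = -74/3 (s = (-1*74)/3 = (⅓)*(-74) = -74/3 ≈ -24.667)
l(g, t) = -4 - 2*t³
l(21, s) - F(-199) = (-4 - 2*(-74/3)³) - 1*(-199) = (-4 - 2*(-405224/27)) + 199 = (-4 + 810448/27) + 199 = 810340/27 + 199 = 815713/27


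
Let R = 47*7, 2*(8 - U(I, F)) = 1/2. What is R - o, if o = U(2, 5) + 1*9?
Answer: 1249/4 ≈ 312.25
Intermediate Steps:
U(I, F) = 31/4 (U(I, F) = 8 - ½/2 = 8 - ½*½ = 8 - ¼ = 31/4)
R = 329
o = 67/4 (o = 31/4 + 1*9 = 31/4 + 9 = 67/4 ≈ 16.750)
R - o = 329 - 1*67/4 = 329 - 67/4 = 1249/4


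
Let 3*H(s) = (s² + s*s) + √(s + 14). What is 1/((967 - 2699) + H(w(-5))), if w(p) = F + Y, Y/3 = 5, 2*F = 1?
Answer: -18862/29647881 - 2*√118/29647881 ≈ -0.00063693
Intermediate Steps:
F = ½ (F = (½)*1 = ½ ≈ 0.50000)
Y = 15 (Y = 3*5 = 15)
w(p) = 31/2 (w(p) = ½ + 15 = 31/2)
H(s) = √(14 + s)/3 + 2*s²/3 (H(s) = ((s² + s*s) + √(s + 14))/3 = ((s² + s²) + √(14 + s))/3 = (2*s² + √(14 + s))/3 = (√(14 + s) + 2*s²)/3 = √(14 + s)/3 + 2*s²/3)
1/((967 - 2699) + H(w(-5))) = 1/((967 - 2699) + (√(14 + 31/2)/3 + 2*(31/2)²/3)) = 1/(-1732 + (√(59/2)/3 + (⅔)*(961/4))) = 1/(-1732 + ((√118/2)/3 + 961/6)) = 1/(-1732 + (√118/6 + 961/6)) = 1/(-1732 + (961/6 + √118/6)) = 1/(-9431/6 + √118/6)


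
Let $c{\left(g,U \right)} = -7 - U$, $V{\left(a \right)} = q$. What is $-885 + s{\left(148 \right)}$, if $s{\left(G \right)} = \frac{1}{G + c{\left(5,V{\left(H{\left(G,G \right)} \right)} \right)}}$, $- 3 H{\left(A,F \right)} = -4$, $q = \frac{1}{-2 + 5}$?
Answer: $- \frac{373467}{422} \approx -884.99$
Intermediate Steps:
$q = \frac{1}{3} \approx 0.33333$
$H{\left(A,F \right)} = \frac{4}{3}$ ($H{\left(A,F \right)} = \left(- \frac{1}{3}\right) \left(-4\right) = \frac{4}{3}$)
$V{\left(a \right)} = \frac{1}{3}$
$s{\left(G \right)} = \frac{1}{- \frac{22}{3} + G}$ ($s{\left(G \right)} = \frac{1}{G - \frac{22}{3}} = \frac{1}{- \frac{22}{3} + G}$)
$-885 + s{\left(148 \right)} = -885 + \frac{3}{-22 + 3 \cdot 148} = -885 + \frac{3}{-22 + 444} = -885 + \frac{3}{422} = - \frac{373467}{422}$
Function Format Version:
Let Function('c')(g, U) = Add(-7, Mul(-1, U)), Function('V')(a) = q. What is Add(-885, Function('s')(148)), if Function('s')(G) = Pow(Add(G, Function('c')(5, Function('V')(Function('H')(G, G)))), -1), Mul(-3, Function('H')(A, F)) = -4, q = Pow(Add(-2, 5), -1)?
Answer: Rational(-373467, 422) ≈ -884.99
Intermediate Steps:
q = Rational(1, 3) (q = Pow(3, -1) = Rational(1, 3) ≈ 0.33333)
Function('H')(A, F) = Rational(4, 3) (Function('H')(A, F) = Mul(Rational(-1, 3), -4) = Rational(4, 3))
Function('V')(a) = Rational(1, 3)
Function('s')(G) = Pow(Add(Rational(-22, 3), G), -1) (Function('s')(G) = Pow(Add(G, Add(-7, Mul(-1, Rational(1, 3)))), -1) = Pow(Add(G, Add(-7, Rational(-1, 3))), -1) = Pow(Add(G, Rational(-22, 3)), -1) = Pow(Add(Rational(-22, 3), G), -1))
Add(-885, Function('s')(148)) = Add(-885, Mul(3, Pow(Add(-22, Mul(3, 148)), -1))) = Add(-885, Mul(3, Pow(Add(-22, 444), -1))) = Add(-885, Mul(3, Pow(422, -1))) = Add(-885, Mul(3, Rational(1, 422))) = Add(-885, Rational(3, 422)) = Rational(-373467, 422)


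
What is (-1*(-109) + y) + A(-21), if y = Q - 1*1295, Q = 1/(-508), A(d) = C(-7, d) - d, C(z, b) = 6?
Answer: -588773/508 ≈ -1159.0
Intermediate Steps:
A(d) = 6 - d
Q = -1/508 ≈ -0.0019685
y = -657861/508 (y = -1/508 - 1*1295 = -1/508 - 1295 = -657861/508 ≈ -1295.0)
(-1*(-109) + y) + A(-21) = (-1*(-109) - 657861/508) + (6 - 1*(-21)) = (109 - 657861/508) + (6 + 21) = -602489/508 + 27 = -588773/508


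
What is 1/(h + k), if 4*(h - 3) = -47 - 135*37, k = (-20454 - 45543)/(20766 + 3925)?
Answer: -49382/62229859 ≈ -0.00079354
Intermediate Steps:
k = -65997/24691 ≈ -2.6729
h = -2515/2 (h = 3 + (-47 - 135*37)/4 = 3 + (-47 - 4995)/4 = 3 + (¼)*(-5042) = 3 - 2521/2 = -2515/2 ≈ -1257.5)
1/(h + k) = 1/(-2515/2 - 65997/24691) = 1/(-62229859/49382) = -49382/62229859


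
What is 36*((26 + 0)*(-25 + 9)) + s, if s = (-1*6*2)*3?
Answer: -15012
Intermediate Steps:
s = -36 (s = -6*2*3 = -12*3 = -36)
36*((26 + 0)*(-25 + 9)) + s = 36*((26 + 0)*(-25 + 9)) - 36 = 36*(26*(-16)) - 36 = 36*(-416) - 36 = -14976 - 36 = -15012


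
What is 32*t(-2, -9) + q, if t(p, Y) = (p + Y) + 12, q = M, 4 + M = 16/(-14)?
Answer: 188/7 ≈ 26.857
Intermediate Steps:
M = -36/7 (M = -4 + 16/(-14) = -4 + 16*(-1/14) = -4 - 8/7 = -36/7 ≈ -5.1429)
q = -36/7 ≈ -5.1429
t(p, Y) = 12 + Y + p (t(p, Y) = (Y + p) + 12 = 12 + Y + p)
32*t(-2, -9) + q = 32*(12 - 9 - 2) - 36/7 = 32*1 - 36/7 = 32 - 36/7 = 188/7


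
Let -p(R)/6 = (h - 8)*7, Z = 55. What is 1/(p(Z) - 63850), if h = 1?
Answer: -1/63556 ≈ -1.5734e-5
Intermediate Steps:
p(R) = 294 (p(R) = -6*(1 - 8)*7 = -(-42)*7 = -6*(-49) = 294)
1/(p(Z) - 63850) = 1/(294 - 63850) = 1/(-63556) = -1/63556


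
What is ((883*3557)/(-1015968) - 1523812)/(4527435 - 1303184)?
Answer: -1548147370847/3275735839968 ≈ -0.47261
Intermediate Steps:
((883*3557)/(-1015968) - 1523812)/(4527435 - 1303184) = (3140831*(-1/1015968) - 1523812)/3224251 = (-3140831/1015968 - 1523812)*(1/3224251) = -1548147370847/1015968*1/3224251 = -1548147370847/3275735839968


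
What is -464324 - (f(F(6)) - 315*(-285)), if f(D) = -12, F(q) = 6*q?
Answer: -554087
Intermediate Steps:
-464324 - (f(F(6)) - 315*(-285)) = -464324 - (-12 - 315*(-285)) = -464324 - (-12 + 89775) = -464324 - 1*89763 = -464324 - 89763 = -554087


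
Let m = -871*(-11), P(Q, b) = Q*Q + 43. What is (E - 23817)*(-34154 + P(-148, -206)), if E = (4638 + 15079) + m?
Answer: -66906567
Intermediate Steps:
P(Q, b) = 43 + Q² (P(Q, b) = Q² + 43 = 43 + Q²)
m = 9581
E = 29298 (E = (4638 + 15079) + 9581 = 19717 + 9581 = 29298)
(E - 23817)*(-34154 + P(-148, -206)) = (29298 - 23817)*(-34154 + (43 + (-148)²)) = 5481*(-34154 + (43 + 21904)) = 5481*(-34154 + 21947) = 5481*(-12207) = -66906567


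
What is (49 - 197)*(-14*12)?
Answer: 24864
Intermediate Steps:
(49 - 197)*(-14*12) = -148*(-168) = 24864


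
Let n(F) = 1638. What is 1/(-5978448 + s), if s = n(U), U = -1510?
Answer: -1/5976810 ≈ -1.6731e-7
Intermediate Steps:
s = 1638
1/(-5978448 + s) = 1/(-5978448 + 1638) = 1/(-5976810) = -1/5976810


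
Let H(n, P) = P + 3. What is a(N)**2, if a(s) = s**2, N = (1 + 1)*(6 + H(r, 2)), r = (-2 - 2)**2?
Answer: 234256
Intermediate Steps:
r = 16 (r = (-4)**2 = 16)
H(n, P) = 3 + P
N = 22 (N = (1 + 1)*(6 + (3 + 2)) = 2*(6 + 5) = 2*11 = 22)
a(N)**2 = (22**2)**2 = 484**2 = 234256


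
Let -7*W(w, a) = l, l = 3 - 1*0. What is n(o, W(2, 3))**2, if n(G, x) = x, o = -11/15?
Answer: 9/49 ≈ 0.18367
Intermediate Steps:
l = 3 (l = 3 + 0 = 3)
W(w, a) = -3/7 (W(w, a) = -1/7*3 = -3/7)
o = -11/15 (o = -11*1/15 = -11/15 ≈ -0.73333)
n(o, W(2, 3))**2 = (-3/7)**2 = 9/49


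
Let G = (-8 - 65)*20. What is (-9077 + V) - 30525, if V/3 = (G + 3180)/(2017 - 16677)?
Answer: -29028524/733 ≈ -39602.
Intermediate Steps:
G = -1460 (G = -73*20 = -1460)
V = -258/733 (V = 3*((-1460 + 3180)/(2017 - 16677)) = 3*(1720/(-14660)) = 3*(1720*(-1/14660)) = 3*(-86/733) = -258/733 ≈ -0.35198)
(-9077 + V) - 30525 = (-9077 - 258/733) - 30525 = -6653699/733 - 30525 = -29028524/733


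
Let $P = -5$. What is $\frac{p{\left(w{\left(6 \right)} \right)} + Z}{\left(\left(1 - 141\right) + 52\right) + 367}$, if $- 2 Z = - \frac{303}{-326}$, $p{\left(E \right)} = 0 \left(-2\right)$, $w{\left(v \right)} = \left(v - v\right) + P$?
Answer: $- \frac{101}{60636} \approx -0.0016657$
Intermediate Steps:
$w{\left(v \right)} = -5$ ($w{\left(v \right)} = \left(v - v\right) - 5 = 0 - 5 = -5$)
$p{\left(E \right)} = 0$
$Z = - \frac{303}{652}$ ($Z = - \frac{\left(-303\right) \frac{1}{-326}}{2} = - \frac{\left(-303\right) \left(- \frac{1}{326}\right)}{2} = \left(- \frac{1}{2}\right) \frac{303}{326} = - \frac{303}{652} \approx -0.46472$)
$\frac{p{\left(w{\left(6 \right)} \right)} + Z}{\left(\left(1 - 141\right) + 52\right) + 367} = \frac{0 - \frac{303}{652}}{\left(\left(1 - 141\right) + 52\right) + 367} = - \frac{303}{652 \left(\left(-140 + 52\right) + 367\right)} = - \frac{303}{652 \left(-88 + 367\right)} = - \frac{303}{652 \cdot 279} = \left(- \frac{303}{652}\right) \frac{1}{279} = - \frac{101}{60636}$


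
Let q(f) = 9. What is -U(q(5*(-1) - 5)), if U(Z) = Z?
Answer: -9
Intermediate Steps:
-U(q(5*(-1) - 5)) = -1*9 = -9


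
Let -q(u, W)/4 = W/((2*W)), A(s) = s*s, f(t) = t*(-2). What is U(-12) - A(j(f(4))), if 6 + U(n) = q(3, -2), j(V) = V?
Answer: -72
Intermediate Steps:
f(t) = -2*t
A(s) = s²
q(u, W) = -2 (q(u, W) = -4*W/(2*W) = -4*W*1/(2*W) = -4*½ = -2)
U(n) = -8 (U(n) = -6 - 2 = -8)
U(-12) - A(j(f(4))) = -8 - (-2*4)² = -8 - 1*(-8)² = -8 - 1*64 = -8 - 64 = -72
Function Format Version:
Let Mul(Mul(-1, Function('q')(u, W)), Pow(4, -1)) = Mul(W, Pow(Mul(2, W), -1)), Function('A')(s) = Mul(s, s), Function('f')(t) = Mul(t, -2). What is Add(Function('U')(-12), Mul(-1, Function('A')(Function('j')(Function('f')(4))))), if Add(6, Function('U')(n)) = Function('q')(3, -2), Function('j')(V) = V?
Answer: -72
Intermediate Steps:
Function('f')(t) = Mul(-2, t)
Function('A')(s) = Pow(s, 2)
Function('q')(u, W) = -2 (Function('q')(u, W) = Mul(-4, Mul(W, Pow(Mul(2, W), -1))) = Mul(-4, Mul(W, Mul(Rational(1, 2), Pow(W, -1)))) = Mul(-4, Rational(1, 2)) = -2)
Function('U')(n) = -8 (Function('U')(n) = Add(-6, -2) = -8)
Add(Function('U')(-12), Mul(-1, Function('A')(Function('j')(Function('f')(4))))) = Add(-8, Mul(-1, Pow(Mul(-2, 4), 2))) = Add(-8, Mul(-1, Pow(-8, 2))) = Add(-8, Mul(-1, 64)) = Add(-8, -64) = -72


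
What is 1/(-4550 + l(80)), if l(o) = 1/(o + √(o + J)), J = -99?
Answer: (-√19 + 80*I)/(-363999*I + 4550*√19) ≈ -0.00021978 + 3.2799e-11*I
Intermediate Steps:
l(o) = 1/(o + √(-99 + o)) (l(o) = 1/(o + √(o - 99)) = 1/(o + √(-99 + o)))
1/(-4550 + l(80)) = 1/(-4550 + 1/(80 + √(-99 + 80))) = 1/(-4550 + 1/(80 + √(-19))) = 1/(-4550 + 1/(80 + I*√19))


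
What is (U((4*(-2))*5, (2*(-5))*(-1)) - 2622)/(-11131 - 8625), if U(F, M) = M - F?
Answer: 643/4939 ≈ 0.13019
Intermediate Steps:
(U((4*(-2))*5, (2*(-5))*(-1)) - 2622)/(-11131 - 8625) = (((2*(-5))*(-1) - 4*(-2)*5) - 2622)/(-11131 - 8625) = ((-10*(-1) - (-8)*5) - 2622)/(-19756) = ((10 - 1*(-40)) - 2622)*(-1/19756) = ((10 + 40) - 2622)*(-1/19756) = (50 - 2622)*(-1/19756) = -2572*(-1/19756) = 643/4939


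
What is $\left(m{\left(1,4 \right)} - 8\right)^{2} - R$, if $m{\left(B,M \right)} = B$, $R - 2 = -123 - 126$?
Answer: $296$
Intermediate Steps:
$R = -247$ ($R = 2 - 249 = -247$)
$\left(m{\left(1,4 \right)} - 8\right)^{2} - R = \left(1 - 8\right)^{2} - -247 = \left(-7\right)^{2} + 247 = 49 + 247 = 296$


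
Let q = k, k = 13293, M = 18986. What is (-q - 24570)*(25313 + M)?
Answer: -1677293037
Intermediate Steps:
q = 13293
(-q - 24570)*(25313 + M) = (-1*13293 - 24570)*(25313 + 18986) = (-13293 - 24570)*44299 = -37863*44299 = -1677293037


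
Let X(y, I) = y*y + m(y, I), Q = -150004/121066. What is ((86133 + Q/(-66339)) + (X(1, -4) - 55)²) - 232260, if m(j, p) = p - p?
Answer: -575092224588955/4015698687 ≈ -1.4321e+5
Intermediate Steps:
m(j, p) = 0
Q = -75002/60533 (Q = -150004*1/121066 = -75002/60533 ≈ -1.2390)
X(y, I) = y² (X(y, I) = y*y + 0 = y² + 0 = y²)
((86133 + Q/(-66339)) + (X(1, -4) - 55)²) - 232260 = ((86133 - 75002/60533/(-66339)) + (1² - 55)²) - 232260 = ((86133 - 75002/60533*(-1/66339)) + (1 - 55)²) - 232260 = ((86133 + 75002/4015698687) + (-54)²) - 232260 = (345884175082373/4015698687 + 2916) - 232260 = 357593952453665/4015698687 - 232260 = -575092224588955/4015698687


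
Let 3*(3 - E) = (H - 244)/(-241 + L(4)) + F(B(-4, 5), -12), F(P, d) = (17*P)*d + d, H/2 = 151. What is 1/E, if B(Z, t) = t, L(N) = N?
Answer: 711/246775 ≈ 0.0028812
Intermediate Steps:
H = 302 (H = 2*151 = 302)
F(P, d) = d + 17*P*d (F(P, d) = 17*P*d + d = d + 17*P*d)
E = 246775/711 (E = 3 - ((302 - 244)/(-241 + 4) - 12*(1 + 17*5))/3 = 3 - (58/(-237) - 12*(1 + 85))/3 = 3 - (58*(-1/237) - 12*86)/3 = 3 - (-58/237 - 1032)/3 = 3 - ⅓*(-244642/237) = 3 + 244642/711 = 246775/711 ≈ 347.08)
1/E = 1/(246775/711) = 711/246775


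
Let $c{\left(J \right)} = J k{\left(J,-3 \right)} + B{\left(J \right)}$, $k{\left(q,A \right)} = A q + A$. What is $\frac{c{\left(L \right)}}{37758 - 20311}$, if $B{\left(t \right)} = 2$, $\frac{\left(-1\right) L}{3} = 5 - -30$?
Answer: $- \frac{32758}{17447} \approx -1.8776$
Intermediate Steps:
$k{\left(q,A \right)} = A + A q$
$L = -105$ ($L = - 3 \left(5 - -30\right) = - 3 \left(5 + 30\right) = \left(-3\right) 35 = -105$)
$c{\left(J \right)} = 2 + J \left(-3 - 3 J\right)$ ($c{\left(J \right)} = J \left(- 3 \left(1 + J\right)\right) + 2 = J \left(-3 - 3 J\right) + 2 = 2 + J \left(-3 - 3 J\right)$)
$\frac{c{\left(L \right)}}{37758 - 20311} = \frac{2 - - 315 \left(1 - 105\right)}{37758 - 20311} = \frac{2 - \left(-315\right) \left(-104\right)}{17447} = \left(2 - 32760\right) \frac{1}{17447} = \left(-32758\right) \frac{1}{17447} = - \frac{32758}{17447}$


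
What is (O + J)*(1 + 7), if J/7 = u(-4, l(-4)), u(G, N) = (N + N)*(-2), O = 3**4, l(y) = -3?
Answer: 1320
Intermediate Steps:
O = 81
u(G, N) = -4*N (u(G, N) = (2*N)*(-2) = -4*N)
J = 84 (J = 7*(-4*(-3)) = 7*12 = 84)
(O + J)*(1 + 7) = (81 + 84)*(1 + 7) = 165*8 = 1320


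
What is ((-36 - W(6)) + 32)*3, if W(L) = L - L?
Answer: -12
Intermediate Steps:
W(L) = 0
((-36 - W(6)) + 32)*3 = ((-36 - 1*0) + 32)*3 = ((-36 + 0) + 32)*3 = (-36 + 32)*3 = -4*3 = -12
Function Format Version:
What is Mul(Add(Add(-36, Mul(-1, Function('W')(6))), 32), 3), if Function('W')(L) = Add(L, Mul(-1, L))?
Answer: -12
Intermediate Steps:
Function('W')(L) = 0
Mul(Add(Add(-36, Mul(-1, Function('W')(6))), 32), 3) = Mul(Add(Add(-36, Mul(-1, 0)), 32), 3) = Mul(Add(Add(-36, 0), 32), 3) = Mul(Add(-36, 32), 3) = Mul(-4, 3) = -12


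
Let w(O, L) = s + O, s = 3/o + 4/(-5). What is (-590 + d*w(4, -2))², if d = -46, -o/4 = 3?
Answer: 52664049/100 ≈ 5.2664e+5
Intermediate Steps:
o = -12 (o = -4*3 = -12)
s = -21/20 (s = 3/(-12) + 4/(-5) = 3*(-1/12) + 4*(-⅕) = -¼ - ⅘ = -21/20 ≈ -1.0500)
w(O, L) = -21/20 + O
(-590 + d*w(4, -2))² = (-590 - 46*(-21/20 + 4))² = (-590 - 46*59/20)² = (-590 - 1357/10)² = (-7257/10)² = 52664049/100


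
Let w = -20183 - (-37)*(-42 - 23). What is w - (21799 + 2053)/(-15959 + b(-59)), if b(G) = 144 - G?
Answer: -88968169/3939 ≈ -22587.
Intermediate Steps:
w = -22588 (w = -20183 - (-37)*(-65) = -20183 - 1*2405 = -20183 - 2405 = -22588)
w - (21799 + 2053)/(-15959 + b(-59)) = -22588 - (21799 + 2053)/(-15959 + (144 - 1*(-59))) = -22588 - 23852/(-15959 + (144 + 59)) = -22588 - 23852/(-15959 + 203) = -22588 - 23852/(-15756) = -22588 - 23852*(-1)/15756 = -22588 - 1*(-5963/3939) = -22588 + 5963/3939 = -88968169/3939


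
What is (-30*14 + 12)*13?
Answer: -5304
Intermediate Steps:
(-30*14 + 12)*13 = (-420 + 12)*13 = -408*13 = -5304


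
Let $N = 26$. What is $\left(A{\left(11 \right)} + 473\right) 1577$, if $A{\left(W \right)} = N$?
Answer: $786923$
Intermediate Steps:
$A{\left(W \right)} = 26$
$\left(A{\left(11 \right)} + 473\right) 1577 = \left(26 + 473\right) 1577 = 499 \cdot 1577 = 786923$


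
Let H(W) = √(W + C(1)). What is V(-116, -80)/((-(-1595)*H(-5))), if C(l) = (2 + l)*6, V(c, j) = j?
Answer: -16*√13/4147 ≈ -0.013911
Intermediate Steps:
C(l) = 12 + 6*l
H(W) = √(18 + W) (H(W) = √(W + (12 + 6*1)) = √(W + (12 + 6)) = √(W + 18) = √(18 + W))
V(-116, -80)/((-(-1595)*H(-5))) = -80*1/(1595*√(18 - 5)) = -80*√13/20735 = -16*√13/4147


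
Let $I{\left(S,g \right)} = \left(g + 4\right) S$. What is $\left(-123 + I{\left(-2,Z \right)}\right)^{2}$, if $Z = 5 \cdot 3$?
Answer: $25921$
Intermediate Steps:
$Z = 15$
$I{\left(S,g \right)} = S \left(4 + g\right)$ ($I{\left(S,g \right)} = \left(4 + g\right) S = S \left(4 + g\right)$)
$\left(-123 + I{\left(-2,Z \right)}\right)^{2} = \left(-123 - 2 \left(4 + 15\right)\right)^{2} = \left(-123 - 38\right)^{2} = \left(-161\right)^{2} = 25921$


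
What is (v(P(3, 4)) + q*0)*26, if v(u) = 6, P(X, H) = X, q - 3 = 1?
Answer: 156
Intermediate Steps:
q = 4 (q = 3 + 1 = 4)
(v(P(3, 4)) + q*0)*26 = (6 + 4*0)*26 = (6 + 0)*26 = 6*26 = 156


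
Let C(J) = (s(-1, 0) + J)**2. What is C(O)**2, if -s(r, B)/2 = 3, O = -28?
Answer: 1336336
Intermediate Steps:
s(r, B) = -6 (s(r, B) = -2*3 = -6)
C(J) = (-6 + J)**2
C(O)**2 = ((-6 - 28)**2)**2 = ((-34)**2)**2 = 1156**2 = 1336336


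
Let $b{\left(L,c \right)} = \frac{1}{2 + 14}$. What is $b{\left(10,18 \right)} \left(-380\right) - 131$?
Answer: $- \frac{619}{4} \approx -154.75$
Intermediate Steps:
$b{\left(L,c \right)} = \frac{1}{16}$
$b{\left(10,18 \right)} \left(-380\right) - 131 = \frac{1}{16} \left(-380\right) - 131 = - \frac{95}{4} - 131 = - \frac{619}{4}$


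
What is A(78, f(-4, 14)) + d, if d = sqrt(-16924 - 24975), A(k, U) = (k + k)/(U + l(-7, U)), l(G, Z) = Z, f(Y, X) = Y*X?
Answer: -39/28 + I*sqrt(41899) ≈ -1.3929 + 204.69*I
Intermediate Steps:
f(Y, X) = X*Y
A(k, U) = k/U (A(k, U) = (k + k)/(U + U) = (2*k)/((2*U)) = (2*k)*(1/(2*U)) = k/U)
d = I*sqrt(41899) (d = sqrt(-41899) = I*sqrt(41899) ≈ 204.69*I)
A(78, f(-4, 14)) + d = 78/((14*(-4))) + I*sqrt(41899) = 78/(-56) + I*sqrt(41899) = 78*(-1/56) + I*sqrt(41899) = -39/28 + I*sqrt(41899)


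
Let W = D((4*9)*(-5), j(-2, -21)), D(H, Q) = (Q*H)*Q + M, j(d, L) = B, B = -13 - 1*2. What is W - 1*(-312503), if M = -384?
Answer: 271619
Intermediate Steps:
B = -15 (B = -13 - 2 = -15)
j(d, L) = -15
D(H, Q) = -384 + H*Q**2 (D(H, Q) = (Q*H)*Q - 384 = (H*Q)*Q - 384 = H*Q**2 - 384 = -384 + H*Q**2)
W = -40884 (W = -384 + ((4*9)*(-5))*(-15)**2 = -384 + (36*(-5))*225 = -384 - 180*225 = -384 - 40500 = -40884)
W - 1*(-312503) = -40884 - 1*(-312503) = -40884 + 312503 = 271619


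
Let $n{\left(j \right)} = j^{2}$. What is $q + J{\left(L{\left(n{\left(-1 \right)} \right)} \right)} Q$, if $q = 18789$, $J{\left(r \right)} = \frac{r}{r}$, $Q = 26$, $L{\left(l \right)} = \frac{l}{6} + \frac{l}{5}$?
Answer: $18815$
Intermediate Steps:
$L{\left(l \right)} = \frac{11 l}{30}$ ($L{\left(l \right)} = l \frac{1}{6} + l \frac{1}{5} = \frac{l}{6} + \frac{l}{5} = \frac{11 l}{30}$)
$J{\left(r \right)} = 1$
$q + J{\left(L{\left(n{\left(-1 \right)} \right)} \right)} Q = 18789 + 1 \cdot 26 = 18789 + 26 = 18815$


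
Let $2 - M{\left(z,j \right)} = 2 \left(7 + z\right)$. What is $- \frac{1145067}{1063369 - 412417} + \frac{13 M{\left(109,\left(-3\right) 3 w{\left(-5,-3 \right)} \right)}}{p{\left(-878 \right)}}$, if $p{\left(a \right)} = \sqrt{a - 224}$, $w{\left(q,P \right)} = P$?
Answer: $- \frac{381689}{216984} + \frac{1495 i \sqrt{1102}}{551} \approx -1.7591 + 90.07 i$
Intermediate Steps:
$M{\left(z,j \right)} = -12 - 2 z$ ($M{\left(z,j \right)} = 2 - 2 \left(7 + z\right) = 2 - \left(14 + 2 z\right) = -12 - 2 z$)
$p{\left(a \right)} = \sqrt{-224 + a}$
$- \frac{1145067}{1063369 - 412417} + \frac{13 M{\left(109,\left(-3\right) 3 w{\left(-5,-3 \right)} \right)}}{p{\left(-878 \right)}} = - \frac{1145067}{1063369 - 412417} + \frac{13 \left(-12 - 218\right)}{\sqrt{-224 - 878}} = - \frac{1145067}{1063369 - 412417} + \frac{13 \left(-12 - 218\right)}{\sqrt{-1102}} = - \frac{1145067}{650952} + \frac{13 \left(-230\right)}{i \sqrt{1102}} = \left(-1145067\right) \frac{1}{650952} - 2990 \left(- \frac{i \sqrt{1102}}{1102}\right) = - \frac{381689}{216984} + \frac{1495 i \sqrt{1102}}{551}$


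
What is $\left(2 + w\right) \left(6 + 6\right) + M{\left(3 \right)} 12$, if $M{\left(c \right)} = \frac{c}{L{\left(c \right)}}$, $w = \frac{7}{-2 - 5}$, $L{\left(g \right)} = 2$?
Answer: $30$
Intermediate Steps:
$w = -1$ ($w = \frac{7}{-7} = 7 \left(- \frac{1}{7}\right) = -1$)
$M{\left(c \right)} = \frac{c}{2}$
$\left(2 + w\right) \left(6 + 6\right) + M{\left(3 \right)} 12 = \left(2 - 1\right) \left(6 + 6\right) + \frac{1}{2} \cdot 3 \cdot 12 = 1 \cdot 12 + \frac{3}{2} \cdot 12 = 12 + 18 = 30$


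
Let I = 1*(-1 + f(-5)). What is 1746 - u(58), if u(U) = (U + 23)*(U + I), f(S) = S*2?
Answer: -2061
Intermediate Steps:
f(S) = 2*S
I = -11 (I = 1*(-1 + 2*(-5)) = 1*(-1 - 10) = 1*(-11) = -11)
u(U) = (-11 + U)*(23 + U) (u(U) = (U + 23)*(U - 11) = (23 + U)*(-11 + U) = (-11 + U)*(23 + U))
1746 - u(58) = 1746 - (-253 + 58² + 12*58) = 1746 - (-253 + 3364 + 696) = 1746 - 1*3807 = 1746 - 3807 = -2061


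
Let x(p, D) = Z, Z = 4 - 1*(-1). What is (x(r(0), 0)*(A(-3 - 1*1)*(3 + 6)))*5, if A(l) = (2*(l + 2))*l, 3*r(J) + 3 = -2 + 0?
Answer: 3600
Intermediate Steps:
r(J) = -5/3 (r(J) = -1 + (-2 + 0)/3 = -1 + (1/3)*(-2) = -1 - 2/3 = -5/3)
Z = 5 (Z = 4 + 1 = 5)
x(p, D) = 5
A(l) = l*(4 + 2*l) (A(l) = (2*(2 + l))*l = (4 + 2*l)*l = l*(4 + 2*l))
(x(r(0), 0)*(A(-3 - 1*1)*(3 + 6)))*5 = (5*((2*(-3 - 1*1)*(2 + (-3 - 1*1)))*(3 + 6)))*5 = (5*((2*(-3 - 1)*(2 + (-3 - 1)))*9))*5 = (5*((2*(-4)*(2 - 4))*9))*5 = (5*((2*(-4)*(-2))*9))*5 = (5*(16*9))*5 = (5*144)*5 = 720*5 = 3600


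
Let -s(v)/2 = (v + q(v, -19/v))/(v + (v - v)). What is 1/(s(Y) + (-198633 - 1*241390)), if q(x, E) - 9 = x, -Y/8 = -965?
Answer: -3860/1698504229 ≈ -2.2726e-6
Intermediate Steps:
Y = 7720 (Y = -8*(-965) = 7720)
q(x, E) = 9 + x
s(v) = -2*(9 + 2*v)/v (s(v) = -2*(v + (9 + v))/(v + (v - v)) = -2*(9 + 2*v)/(v + 0) = -2*(9 + 2*v)/v)
1/(s(Y) + (-198633 - 1*241390)) = 1/((-4 - 18/7720) + (-198633 - 1*241390)) = 1/((-4 - 18*1/7720) + (-198633 - 241390)) = 1/((-4 - 9/3860) - 440023) = 1/(-15449/3860 - 440023) = 1/(-1698504229/3860) = -3860/1698504229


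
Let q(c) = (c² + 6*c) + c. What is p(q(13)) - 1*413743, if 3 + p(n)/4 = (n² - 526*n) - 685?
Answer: -693135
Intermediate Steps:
q(c) = c² + 7*c
p(n) = -2752 - 2104*n + 4*n² (p(n) = -12 + 4*((n² - 526*n) - 685) = -12 + 4*(-685 + n² - 526*n) = -12 + (-2740 - 2104*n + 4*n²) = -2752 - 2104*n + 4*n²)
p(q(13)) - 1*413743 = (-2752 - 27352*(7 + 13) + 4*(13*(7 + 13))²) - 1*413743 = (-2752 - 27352*20 + 4*(13*20)²) - 413743 = (-2752 - 2104*260 + 4*260²) - 413743 = (-2752 - 547040 + 4*67600) - 413743 = (-2752 - 547040 + 270400) - 413743 = -279392 - 413743 = -693135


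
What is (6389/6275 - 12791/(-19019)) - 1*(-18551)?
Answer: 2214156493891/119344225 ≈ 18553.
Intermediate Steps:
(6389/6275 - 12791/(-19019)) - 1*(-18551) = (6389*(1/6275) - 12791*(-1/19019)) + 18551 = (6389/6275 + 12791/19019) + 18551 = 201775916/119344225 + 18551 = 2214156493891/119344225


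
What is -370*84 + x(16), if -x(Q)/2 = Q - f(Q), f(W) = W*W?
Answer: -30600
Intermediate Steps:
f(W) = W²
x(Q) = -2*Q + 2*Q² (x(Q) = -2*(Q - Q²) = -2*Q + 2*Q²)
-370*84 + x(16) = -370*84 + 2*16*(-1 + 16) = -31080 + 2*16*15 = -31080 + 480 = -30600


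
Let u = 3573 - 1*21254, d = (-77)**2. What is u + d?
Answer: -11752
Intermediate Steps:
d = 5929
u = -17681 (u = 3573 - 21254 = -17681)
u + d = -17681 + 5929 = -11752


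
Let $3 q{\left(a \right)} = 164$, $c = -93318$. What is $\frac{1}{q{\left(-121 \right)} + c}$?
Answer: $- \frac{3}{279790} \approx -1.0722 \cdot 10^{-5}$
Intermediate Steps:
$q{\left(a \right)} = \frac{164}{3}$ ($q{\left(a \right)} = \frac{1}{3} \cdot 164 = \frac{164}{3}$)
$\frac{1}{q{\left(-121 \right)} + c} = \frac{1}{\frac{164}{3} - 93318} = \frac{1}{- \frac{279790}{3}} = - \frac{3}{279790}$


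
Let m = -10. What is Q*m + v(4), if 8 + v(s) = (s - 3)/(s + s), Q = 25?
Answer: -2063/8 ≈ -257.88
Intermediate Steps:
v(s) = -8 + (-3 + s)/(2*s) (v(s) = -8 + (s - 3)/(s + s) = -8 + (-3 + s)/((2*s)) = -8 + (-3 + s)*(1/(2*s)) = -8 + (-3 + s)/(2*s))
Q*m + v(4) = 25*(-10) + (3/2)*(-1 - 5*4)/4 = -250 + (3/2)*(¼)*(-1 - 20) = -250 + (3/2)*(¼)*(-21) = -250 - 63/8 = -2063/8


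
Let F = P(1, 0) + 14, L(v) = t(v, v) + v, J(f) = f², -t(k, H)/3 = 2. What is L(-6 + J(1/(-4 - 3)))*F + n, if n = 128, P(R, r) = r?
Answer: -278/7 ≈ -39.714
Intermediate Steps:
t(k, H) = -6 (t(k, H) = -3*2 = -6)
L(v) = -6 + v
F = 14 (F = 0 + 14 = 14)
L(-6 + J(1/(-4 - 3)))*F + n = (-6 + (-6 + (1/(-4 - 3))²))*14 + 128 = (-6 + (-6 + (1/(-7))²))*14 + 128 = (-6 + (-6 + (-⅐)²))*14 + 128 = (-6 + (-6 + 1/49))*14 + 128 = (-6 - 293/49)*14 + 128 = -587/49*14 + 128 = -1174/7 + 128 = -278/7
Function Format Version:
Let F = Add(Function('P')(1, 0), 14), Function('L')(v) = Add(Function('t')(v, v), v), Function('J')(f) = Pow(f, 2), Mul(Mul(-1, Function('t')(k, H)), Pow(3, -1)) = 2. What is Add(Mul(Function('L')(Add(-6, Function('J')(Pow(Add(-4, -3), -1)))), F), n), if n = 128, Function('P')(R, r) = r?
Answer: Rational(-278, 7) ≈ -39.714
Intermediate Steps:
Function('t')(k, H) = -6 (Function('t')(k, H) = Mul(-3, 2) = -6)
Function('L')(v) = Add(-6, v)
F = 14 (F = Add(0, 14) = 14)
Add(Mul(Function('L')(Add(-6, Function('J')(Pow(Add(-4, -3), -1)))), F), n) = Add(Mul(Add(-6, Add(-6, Pow(Pow(Add(-4, -3), -1), 2))), 14), 128) = Add(Mul(Add(-6, Add(-6, Pow(Pow(-7, -1), 2))), 14), 128) = Add(Mul(Add(-6, Add(-6, Pow(Rational(-1, 7), 2))), 14), 128) = Add(Mul(Add(-6, Add(-6, Rational(1, 49))), 14), 128) = Add(Mul(Add(-6, Rational(-293, 49)), 14), 128) = Add(Mul(Rational(-587, 49), 14), 128) = Add(Rational(-1174, 7), 128) = Rational(-278, 7)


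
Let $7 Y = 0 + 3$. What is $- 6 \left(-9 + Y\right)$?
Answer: $\frac{360}{7} \approx 51.429$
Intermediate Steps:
$Y = \frac{3}{7}$ ($Y = \frac{0 + 3}{7} = \frac{1}{7} \cdot 3 = \frac{3}{7} \approx 0.42857$)
$- 6 \left(-9 + Y\right) = - 6 \left(-9 + \frac{3}{7}\right) = \left(-6\right) \left(- \frac{60}{7}\right) = \frac{360}{7}$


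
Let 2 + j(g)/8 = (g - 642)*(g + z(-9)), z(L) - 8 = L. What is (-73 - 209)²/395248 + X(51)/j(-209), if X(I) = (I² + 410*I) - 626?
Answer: 7671115651/35316989792 ≈ 0.21721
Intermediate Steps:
z(L) = 8 + L
X(I) = -626 + I² + 410*I
j(g) = -16 + 8*(-1 + g)*(-642 + g) (j(g) = -16 + 8*((g - 642)*(g + (8 - 9))) = -16 + 8*((-642 + g)*(g - 1)) = -16 + 8*((-642 + g)*(-1 + g)) = -16 + 8*((-1 + g)*(-642 + g)) = -16 + 8*(-1 + g)*(-642 + g))
(-73 - 209)²/395248 + X(51)/j(-209) = (-73 - 209)²/395248 + (-626 + 51² + 410*51)/(5120 - 5144*(-209) + 8*(-209)²) = (-282)²*(1/395248) + (-626 + 2601 + 20910)/(5120 + 1075096 + 8*43681) = 79524*(1/395248) + 22885/(5120 + 1075096 + 349448) = 19881/98812 + 22885/1429664 = 7671115651/35316989792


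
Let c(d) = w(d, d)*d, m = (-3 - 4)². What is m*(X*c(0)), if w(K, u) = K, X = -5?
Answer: 0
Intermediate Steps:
m = 49 (m = (-7)² = 49)
c(d) = d² (c(d) = d*d = d²)
m*(X*c(0)) = 49*(-5*0²) = 49*(-5*0) = 49*0 = 0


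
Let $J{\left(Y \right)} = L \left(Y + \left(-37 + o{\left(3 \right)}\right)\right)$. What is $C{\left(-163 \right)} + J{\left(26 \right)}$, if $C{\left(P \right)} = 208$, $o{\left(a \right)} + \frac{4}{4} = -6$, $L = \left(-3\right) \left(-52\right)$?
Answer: $-2600$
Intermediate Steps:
$L = 156$
$o{\left(a \right)} = -7$ ($o{\left(a \right)} = -1 - 6 = -7$)
$J{\left(Y \right)} = -6864 + 156 Y$ ($J{\left(Y \right)} = 156 \left(Y - 44\right) = 156 \left(-44 + Y\right) = -6864 + 156 Y$)
$C{\left(-163 \right)} + J{\left(26 \right)} = 208 + \left(-6864 + 156 \cdot 26\right) = 208 + \left(-6864 + 4056\right) = 208 - 2808 = -2600$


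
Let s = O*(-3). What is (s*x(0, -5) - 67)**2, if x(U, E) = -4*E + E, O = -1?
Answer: 484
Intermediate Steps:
x(U, E) = -3*E
s = 3 (s = -1*(-3) = 3)
(s*x(0, -5) - 67)**2 = (3*(-3*(-5)) - 67)**2 = (3*15 - 67)**2 = (45 - 67)**2 = (-22)**2 = 484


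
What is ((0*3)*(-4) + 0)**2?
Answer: 0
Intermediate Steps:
((0*3)*(-4) + 0)**2 = (0*(-4) + 0)**2 = (0 + 0)**2 = 0**2 = 0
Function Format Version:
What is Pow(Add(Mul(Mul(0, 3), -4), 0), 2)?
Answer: 0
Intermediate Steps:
Pow(Add(Mul(Mul(0, 3), -4), 0), 2) = Pow(Add(Mul(0, -4), 0), 2) = Pow(Add(0, 0), 2) = Pow(0, 2) = 0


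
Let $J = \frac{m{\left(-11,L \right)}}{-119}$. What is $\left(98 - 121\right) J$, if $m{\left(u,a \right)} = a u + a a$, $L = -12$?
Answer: $\frac{6348}{119} \approx 53.345$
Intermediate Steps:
$m{\left(u,a \right)} = a^{2} + a u$ ($m{\left(u,a \right)} = a u + a^{2} = a^{2} + a u$)
$J = - \frac{276}{119}$ ($J = \frac{\left(-12\right) \left(-12 - 11\right)}{-119} = \left(-12\right) \left(-23\right) \left(- \frac{1}{119}\right) = 276 \left(- \frac{1}{119}\right) = - \frac{276}{119} \approx -2.3193$)
$\left(98 - 121\right) J = \left(98 - 121\right) \left(- \frac{276}{119}\right) = \left(-23\right) \left(- \frac{276}{119}\right) = \frac{6348}{119}$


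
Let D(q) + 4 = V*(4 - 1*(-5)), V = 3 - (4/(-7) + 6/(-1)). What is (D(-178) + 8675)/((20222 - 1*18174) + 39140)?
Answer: 15325/72079 ≈ 0.21261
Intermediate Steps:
V = 67/7 (V = 3 - (4*(-⅐) + 6*(-1)) = 3 - (-4/7 - 6) = 3 - 1*(-46/7) = 3 + 46/7 = 67/7 ≈ 9.5714)
D(q) = 575/7 (D(q) = -4 + 67*(4 - 1*(-5))/7 = -4 + 67*(4 + 5)/7 = -4 + (67/7)*9 = -4 + 603/7 = 575/7)
(D(-178) + 8675)/((20222 - 1*18174) + 39140) = (575/7 + 8675)/((20222 - 1*18174) + 39140) = 61300/(7*((20222 - 18174) + 39140)) = 61300/(7*(2048 + 39140)) = (61300/7)/41188 = (61300/7)*(1/41188) = 15325/72079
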